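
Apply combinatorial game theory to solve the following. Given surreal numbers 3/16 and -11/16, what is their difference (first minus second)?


x = 3/16, y = -11/16
Converting to common denominator: 16
x = 3/16, y = -11/16
x - y = 3/16 - -11/16 = 7/8

7/8


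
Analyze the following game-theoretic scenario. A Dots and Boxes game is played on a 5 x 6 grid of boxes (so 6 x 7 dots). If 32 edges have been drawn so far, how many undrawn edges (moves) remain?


Grid: 5 x 6 boxes, i.e. 6 rows and 7 columns of dots.
Horizontal edges: (rows + 1) * cols = 6 * 6 = 36
Vertical edges: rows * (cols + 1) = 5 * 7 = 35
Total edges: 36 + 35 = 71
Edges drawn: 32
Remaining: 71 - 32 = 39

39


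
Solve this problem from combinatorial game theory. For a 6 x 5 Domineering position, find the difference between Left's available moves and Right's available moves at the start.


Board is 6 x 5 (rows x cols).
Left (vertical) placements: (rows-1) * cols = 5 * 5 = 25
Right (horizontal) placements: rows * (cols-1) = 6 * 4 = 24
Advantage = Left - Right = 25 - 24 = 1

1


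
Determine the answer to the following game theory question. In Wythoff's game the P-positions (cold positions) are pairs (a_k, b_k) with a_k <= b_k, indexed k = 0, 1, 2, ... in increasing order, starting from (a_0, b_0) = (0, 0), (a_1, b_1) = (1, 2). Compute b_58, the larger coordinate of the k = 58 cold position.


By Wythoff's theorem, a_k = floor(k * phi) and b_k = floor(k * phi^2) = a_k + k, where phi = (1 + sqrt(5))/2 is the golden ratio.
phi = (1 + sqrt(5))/2 = 1.618034
phi^2 = phi + 1 = 2.618034
k = 58
k * phi^2 = 58 * 2.618034 = 151.845971
b_58 = floor(k * phi^2) = 151 (check: a_58 + k = 93 + 58 = 151)

151


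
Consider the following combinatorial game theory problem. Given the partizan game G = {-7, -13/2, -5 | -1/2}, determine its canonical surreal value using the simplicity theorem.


Left options: {-7, -13/2, -5}, max = -5
Right options: {-1/2}, min = -1/2
All options are numbers and max(Left) < min(Right), so by the simplicity theorem the value is the simplest (earliest-born) number strictly between -5 and -1/2.
Integers -4 through -1 all lie strictly between -5 and -1/2.
Among integers, the simplest (lowest birthday = smallest |n|; 0 is born on day 0, +-n on day n) is -1.
No non-integer in the interval can be simpler: if x is a non-integer in the interval, then floor(x) or ceil(x) also lies in the interval (the interval contains an integer), and both are proper prefixes of x's sign expansion, i.e. born earlier. So the game value is -1.
Game value = -1

-1


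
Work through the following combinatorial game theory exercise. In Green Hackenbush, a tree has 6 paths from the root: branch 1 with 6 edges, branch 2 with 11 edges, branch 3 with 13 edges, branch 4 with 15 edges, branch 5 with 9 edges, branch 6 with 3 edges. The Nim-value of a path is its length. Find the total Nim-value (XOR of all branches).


The tree has 6 branches from the ground vertex.
In Green Hackenbush, the Nim-value of a simple path of length k is k.
Branch 1: length 6, Nim-value = 6
Branch 2: length 11, Nim-value = 11
Branch 3: length 13, Nim-value = 13
Branch 4: length 15, Nim-value = 15
Branch 5: length 9, Nim-value = 9
Branch 6: length 3, Nim-value = 3
Total Nim-value = XOR of all branch values:
0 XOR 6 = 6
6 XOR 11 = 13
13 XOR 13 = 0
0 XOR 15 = 15
15 XOR 9 = 6
6 XOR 3 = 5
Nim-value of the tree = 5

5


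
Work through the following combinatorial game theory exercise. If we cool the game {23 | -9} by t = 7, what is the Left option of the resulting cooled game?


Original game: {23 | -9} (a switch {a | b} with a > b).
Cooling by t (for t below the temperature (a - b)/2 = 16) taxes each move by t: {a | b} cooled by t is {a - t | b + t}.
Cooling amount: t = 7
Cooled Left option: 23 - 7 = 16
Cooled Right option: -9 + 7 = -2
Cooled game: {16 | -2}
Left option = 16

16


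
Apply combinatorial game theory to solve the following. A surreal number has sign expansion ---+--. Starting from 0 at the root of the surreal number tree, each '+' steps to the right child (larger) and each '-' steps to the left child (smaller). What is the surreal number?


Sign expansion: ---+--
Rule: track bounds (lo, hi), initially (-inf, +inf). On '+', the current value becomes lo and we move to the simplest number in (value, hi): value + 1 if hi = +inf, otherwise the midpoint (value + hi)/2. On '-', the current value becomes hi and we move to value - 1 if lo = -inf, otherwise the midpoint (lo + value)/2.
Start at 0.
Step 1: sign = -, move left. Bounds: (-inf, 0). Value = -1
Step 2: sign = -, move left. Bounds: (-inf, -1). Value = -2
Step 3: sign = -, move left. Bounds: (-inf, -2). Value = -3
Step 4: sign = +, move right. Bounds: (-3, -2). Value = -5/2
Step 5: sign = -, move left. Bounds: (-3, -5/2). Value = -11/4
Step 6: sign = -, move left. Bounds: (-3, -11/4). Value = -23/8
The surreal number with sign expansion ---+-- is -23/8.

-23/8


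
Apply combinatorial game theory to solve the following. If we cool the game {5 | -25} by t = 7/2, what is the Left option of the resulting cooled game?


Original game: {5 | -25} (a switch {a | b} with a > b).
Cooling by t (for t below the temperature (a - b)/2 = 15) taxes each move by t: {a | b} cooled by t is {a - t | b + t}.
Cooling amount: t = 7/2
Cooled Left option: 5 - 7/2 = 3/2
Cooled Right option: -25 + 7/2 = -43/2
Cooled game: {3/2 | -43/2}
Left option = 3/2

3/2


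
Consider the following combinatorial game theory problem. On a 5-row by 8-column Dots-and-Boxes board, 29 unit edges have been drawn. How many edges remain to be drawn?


Grid: 5 x 8 boxes, i.e. 6 rows and 9 columns of dots.
Horizontal edges: (rows + 1) * cols = 6 * 8 = 48
Vertical edges: rows * (cols + 1) = 5 * 9 = 45
Total edges: 48 + 45 = 93
Edges drawn: 29
Remaining: 93 - 29 = 64

64


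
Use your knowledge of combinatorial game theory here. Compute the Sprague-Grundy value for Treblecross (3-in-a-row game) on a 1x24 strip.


Treblecross: place X on empty cells; 3-in-a-row wins.
Playing within two cells of an existing X lets the opponent win at once, so sensible play treats the cells i-2..i+2 around each X as dead. The player left with no safe cell loses, so this is a normal-play take-away game on strips of safe cells.
Placing X at cell i (0-indexed) of a strip of k safe cells leaves independent strips of sizes max(0, i-2) and max(0, k-i-3). Hence G(k) = mex{ G(max(0,i-2)) XOR G(max(0,k-i-3)) : 0 <= i < k }, with G(0) = 0.
G(1): splits (0,0):0^0=0 -> mex({0}) = 1
G(2): splits (0,0):0^0=0 -> mex({0}) = 1
G(3): splits (0,0):0^0=0 -> mex({0}) = 1
G(4): splits (0,1):0^1=1 (0,0):0^0=0 -> mex({0, 1}) = 2
G(5): splits (0,2):0^1=1 (0,1):0^1=1 (0,0):0^0=0 -> mex({0, 1}) = 2
G(6) = mex({1}) = 0
G(7) = mex({0, 1, 2}) = 3
G(8) = mex({0, 1, 2}) = 3
G(9) = mex({0, 2}) = 1
G(10) = mex({0, 2, 3}) = 1
G(11) = mex({0, 3}) = 1
G(12) = mex({1, 3}) = 0
G(13) = mex({0, 1, 2, 3}) = 4
G(14) = mex({0, 1, 2}) = 3
G(15) = mex({0, 1, 2}) = 3
G(16) = mex({0, 1, 2, 4}) = 3
G(17) = mex({0, 1, 3, 4}) = 2
G(18) = mex({0, 1, 3, 4}) = 2
G(19) = mex({0, 1, 3, 5}) = 2
G(20) = mex({0, 1, 2, 3, 5}) = 4
G(21) = mex({0, 1, 2, 3, 5}) = 4
G(22) = mex({1, 2, 6}) = 0
G(23) = mex({0, 1, 2, 3, 4, 6}) = 5
G(24) = mex({0, 1, 2, 3, 4}) = 5
Therefore G(24) = 5.

5


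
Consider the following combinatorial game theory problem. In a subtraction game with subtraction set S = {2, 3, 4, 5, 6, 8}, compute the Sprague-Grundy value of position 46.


The subtraction set is S = {2, 3, 4, 5, 6, 8}.
G(k) = mex{ G(k - s) : s in S, s <= k }. We compute iteratively: G(0) = 0.
G(1) = mex({}) = 0
G(2) = mex({0}) = 1
G(3) = mex({0}) = 1
G(4) = mex({0, 1}) = 2
G(5) = mex({0, 1}) = 2
G(6) = mex({0, 1, 2}) = 3
G(7) = mex({0, 1, 2}) = 3
G(8) = mex({0, 1, 2, 3}) = 4
G(9) = mex({0, 1, 2, 3}) = 4
G(10) = mex({1, 2, 3, 4}) = 0
G(11) = mex({1, 2, 3, 4}) = 0
G(12) = mex({0, 2, 3, 4}) = 1
G(13) = mex({0, 2, 3, 4}) = 1
G(14) = mex({0, 1, 3, 4}) = 2
G(15) = mex({0, 1, 3, 4}) = 2
G(16) = mex({0, 1, 2, 4}) = 3
G(17) = mex({0, 1, 2, 4}) = 3
Observe that G(10)..G(17) = 0, 0, 1, 1, 2, 2, 3, 3 repeats G(0)..G(7) = 0, 0, 1, 1, 2, 2, 3, 3.
For k >= max(S) = 8, G(k) is determined by the previous 8 values G(k-8)..G(k-1); a window of 8 consecutive values has recurred shifted by 10, so by induction G(k + 10) = G(k) for all k >= 0: the sequence is periodic from the start with period 10.
One period: G(0..9) = 0, 0, 1, 1, 2, 2, 3, 3, 4, 4.
46 mod 10 = 6, so G(46) = G(6) = 3.

3


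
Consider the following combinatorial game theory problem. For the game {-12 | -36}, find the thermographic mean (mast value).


Game = {-12 | -36}, a switch {a | b} with numbers a > b.
Its thermograph has left wall a - t and right wall b + t, which meet at t = (a - b)/2, where both equal (a + b)/2. So the mast (mean value) is at (a + b)/2.
Mean = (-12 + (-36))/2 = -48/2 = -24

-24


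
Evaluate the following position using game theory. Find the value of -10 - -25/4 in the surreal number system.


x = -10, y = -25/4
Converting to common denominator: 4
x = -40/4, y = -25/4
x - y = -10 - -25/4 = -15/4

-15/4


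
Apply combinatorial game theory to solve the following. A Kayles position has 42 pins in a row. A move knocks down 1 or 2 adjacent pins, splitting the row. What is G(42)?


Kayles: a move removes 1 or 2 adjacent pins from a contiguous row.
Removing pins from a row of k leaves two independent rows (a, b) with a + b = k - 1 (one pin) or a + b = k - 2 (two pins); an end removal gives a = 0.
By Sprague-Grundy, G(k) = mex{ G(a) XOR G(b) } over all these splits. G(0) = 0.
G(1): splits (0,0):0^0=0 -> mex({0}) = 1
G(2): splits (0,1):0^1=1 (0,0):0^0=0 -> mex({0, 1}) = 2
G(3): splits (0,2):0^2=2 (1,1):1^1=0 (0,1):0^1=1 -> mex({0, 1, 2}) = 3
G(4): splits (0,3):0^3=3 (1,2):1^2=3 (0,2):0^2=2 (1,1):1^1=0 -> mex({0, 2, 3}) = 1
G(5): splits (0,4):0^1=1 (1,3):1^3=2 (2,2):2^2=0 (0,3):0^3=3 (1,2):1^2=3 -> mex({0, 1, 2, 3}) = 4
G(6) = mex({0, 1, 2, 4}) = 3
G(7) = mex({0, 1, 3, 4, 5}) = 2
G(8) = mex({0, 2, 3, 5, 6}) = 1
G(9) = mex({0, 1, 2, 3, 6, 7}) = 4
G(10) = mex({0, 1, 3, 4, 5, 7}) = 2
G(11) = mex({0, 1, 2, 3, 4, 5}) = 6
G(12) = mex({0, 1, 2, 3, 5, 6, 7}) = 4
G(13) = mex({0, 2, 3, 4, 6, 7}) = 1
G(14) = mex({0, 1, 4, 5, 6, 7}) = 2
G(15) = mex({0, 1, 2, 3, 4, 5, 6}) = 7
G(16) = mex({0, 2, 3, 5, 6, 7}) = 1
G(17) = mex({0, 1, 2, 3, 5, 6, 7}) = 4
G(18) = mex({0, 1, 2, 4, 5, 6}) = 3
G(19) = mex({0, 1, 3, 4, 5, 7}) = 2
G(20) = mex({0, 2, 3, 4, 5, 6, 7}) = 1
G(21) = mex({0, 1, 2, 3, 5, 6, 7}) = 4
G(22) = mex({0, 1, 2, 3, 4, 5, 7}) = 6
G(23) = mex({0, 1, 2, 3, 4, 5, 6}) = 7
G(24) = mex({0, 1, 2, 3, 5, 6, 7}) = 4
G(25) = mex({0, 2, 3, 4, 6, 7}) = 1
G(26) = mex({0, 1, 3, 4, 5, 6, 7}) = 2
G(27) = mex({0, 1, 2, 3, 4, 5, 6, 7}) = 8
G(28) = mex({0, 1, 2, 3, 4, 6, 7, 8}) = 5
G(29) = mex({0, 1, 2, 3, 5, 6, 7, 8, 9}) = 4
G(30) = mex({0, 1, 2, 3, 4, 5, 6, 9, 10}) = 7
G(31) = mex({0, 1, 3, 4, 5, 7, 10, 11}) = 2
G(32) = mex({0, 2, 3, 4, 5, 6, 7, 9, 11}) = 1
G(33) = mex({0, 1, 2, 3, 4, 5, 6, 7, 9, 12}) = 8
G(34) = mex({0, 1, 2, 3, 4, 5, 7, 8, 11, 12}) = 6
G(35) = mex({0, 1, 2, 3, 4, 5, 6, 8, 9, 10, 11}) = 7
G(36) = mex({0, 1, 2, 3, 5, 6, 7, 9, 10}) = 4
G(37) = mex({0, 2, 3, 4, 6, 7, 9, 10, 11, 12}) = 1
G(38) = mex({0, 1, 3, 4, 5, 6, 7, 9, 10, 11, 12}) = 2
G(39) = mex({0, 1, 2, 4, 5, 6, 7, 9, 10, 12, 14}) = 3
G(40) = mex({0, 2, 3, 4, 6, 7, 11, 12, 14}) = 1
G(41) = mex({0, 1, 2, 3, 5, 6, 7, 9, 10, 11, 12}) = 4
G(42) = mex({0, 1, 2, 3, 4, 5, 6, 9, 10}) = 7
Therefore G(42) = 7.

7


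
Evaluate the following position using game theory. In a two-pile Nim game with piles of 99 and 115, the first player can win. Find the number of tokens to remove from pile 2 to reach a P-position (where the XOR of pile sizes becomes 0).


Piles: 99 and 115
Current XOR: 99 XOR 115 = 16 (non-zero, so this is an N-position).
To make the XOR zero, we need to find a move that balances the piles.
For pile 2 (size 115): target = 115 XOR 16 = 99
We reduce pile 2 from 115 to 99.
Tokens removed: 115 - 99 = 16
Verification: 99 XOR 99 = 0

16


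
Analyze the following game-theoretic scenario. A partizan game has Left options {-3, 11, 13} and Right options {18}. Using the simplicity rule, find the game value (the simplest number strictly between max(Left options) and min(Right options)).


Left options: {-3, 11, 13}, max = 13
Right options: {18}, min = 18
All options are numbers and max(Left) < min(Right), so by the simplicity theorem the value is the simplest (earliest-born) number strictly between 13 and 18.
Integers 14 through 17 all lie strictly between 13 and 18.
Among integers, the simplest (lowest birthday = smallest |n|; 0 is born on day 0, +-n on day n) is 14.
No non-integer in the interval can be simpler: if x is a non-integer in the interval, then floor(x) or ceil(x) also lies in the interval (the interval contains an integer), and both are proper prefixes of x's sign expansion, i.e. born earlier. So the game value is 14.
Game value = 14

14


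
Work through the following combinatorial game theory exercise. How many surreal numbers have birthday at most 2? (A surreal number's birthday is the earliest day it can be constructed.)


Day 0: {|} = 0 is born. Count = 1.
Day n: the number of surreal numbers born by day n is 2^(n+1) - 1.
By day 0: 2^1 - 1 = 1
By day 1: 2^2 - 1 = 3
By day 2: 2^3 - 1 = 7
By day 2: 7 surreal numbers.

7


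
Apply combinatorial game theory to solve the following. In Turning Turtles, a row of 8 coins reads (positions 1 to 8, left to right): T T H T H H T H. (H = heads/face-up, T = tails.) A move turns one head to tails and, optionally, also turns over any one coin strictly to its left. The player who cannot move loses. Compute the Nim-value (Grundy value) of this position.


Coins: T T H T H H T H
Key fact: a single head at position k behaves exactly like a Nim heap of size k (turning it to T and optionally flipping a coin at j < k corresponds to moving the heap from k to j, or to 0), and heads combine as a disjunctive sum (two heads at the same place would cancel, matching j XOR j = 0). So the Nim-value is the XOR of the 1-indexed positions of the heads.
Face-up positions (1-indexed): [3, 5, 6, 8]
XOR 0 with 3: 0 XOR 3 = 3
XOR 3 with 5: 3 XOR 5 = 6
XOR 6 with 6: 6 XOR 6 = 0
XOR 0 with 8: 0 XOR 8 = 8
Nim-value = 8

8


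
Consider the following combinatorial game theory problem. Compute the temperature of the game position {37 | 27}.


The game is {37 | 27}, a switch {a | b} with numbers a > b.
Cooling {a | b} by t gives {a - t | b + t}, which stops being hot when a - t = b + t, i.e. at t = (a - b)/2. So the temperature of a switch is (a - b)/2.
Temperature = (Left option - Right option) / 2
= (37 - (27)) / 2
= 10 / 2
= 5

5


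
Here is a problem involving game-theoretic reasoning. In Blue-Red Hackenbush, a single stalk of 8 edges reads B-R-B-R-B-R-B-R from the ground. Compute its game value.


Edges (from ground): B-R-B-R-B-R-B-R
By Berlekamp's sign-expansion rule, a Blue-Red Hackenbush stalk has the value of the surreal number whose sign sequence is the edge sequence with B -> + and R -> -.
Sign sequence: +-+-+-+-
Trace the sign expansion in the surreal number tree, starting from 0:
Edge 1: B (sign +) -> bounds (0, +inf), value = 1
Edge 2: R (sign -) -> bounds (0, 1), value = 1/2
Edge 3: B (sign +) -> bounds (1/2, 1), value = 3/4
Edge 4: R (sign -) -> bounds (1/2, 3/4), value = 5/8
Edge 5: B (sign +) -> bounds (5/8, 3/4), value = 11/16
Edge 6: R (sign -) -> bounds (5/8, 11/16), value = 21/32
Edge 7: B (sign +) -> bounds (21/32, 11/16), value = 43/64
Edge 8: R (sign -) -> bounds (21/32, 43/64), value = 85/128
Game value = 85/128

85/128


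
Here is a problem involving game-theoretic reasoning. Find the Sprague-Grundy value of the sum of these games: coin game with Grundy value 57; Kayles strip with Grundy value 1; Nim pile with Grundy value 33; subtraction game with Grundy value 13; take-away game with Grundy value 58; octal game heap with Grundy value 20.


By the Sprague-Grundy theorem, the Grundy value of a sum of games is the XOR of individual Grundy values.
coin game: Grundy value = 57. Running XOR: 0 XOR 57 = 57
Kayles strip: Grundy value = 1. Running XOR: 57 XOR 1 = 56
Nim pile: Grundy value = 33. Running XOR: 56 XOR 33 = 25
subtraction game: Grundy value = 13. Running XOR: 25 XOR 13 = 20
take-away game: Grundy value = 58. Running XOR: 20 XOR 58 = 46
octal game heap: Grundy value = 20. Running XOR: 46 XOR 20 = 58
The combined Grundy value is 58.

58


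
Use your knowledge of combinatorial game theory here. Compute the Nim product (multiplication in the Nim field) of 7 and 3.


Nim multiplication is bilinear over XOR: (u XOR v) * w = (u*w) XOR (v*w).
So we split each operand into its bit components and XOR the pairwise Nim products.
7 = 1 + 2 + 4 (as XOR of powers of 2).
3 = 1 + 2 (as XOR of powers of 2).
Using the standard Nim-product table on single bits:
  2*2 = 3,   2*4 = 8,   2*8 = 12,
  4*4 = 6,   4*8 = 11,  8*8 = 13,
and  1*x = x (identity), k*l = l*k (commutative).
Pairwise Nim products:
  1 * 1 = 1
  1 * 2 = 2
  2 * 1 = 2
  2 * 2 = 3
  4 * 1 = 4
  4 * 2 = 8
XOR them: 1 XOR 2 XOR 2 XOR 3 XOR 4 XOR 8 = 14.
Result: 7 * 3 = 14 (in Nim).

14


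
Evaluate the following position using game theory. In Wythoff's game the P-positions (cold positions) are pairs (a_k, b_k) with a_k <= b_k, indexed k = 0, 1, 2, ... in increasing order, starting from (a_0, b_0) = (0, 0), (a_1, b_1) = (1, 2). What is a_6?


By Wythoff's theorem, a_k = floor(k * phi) and b_k = floor(k * phi^2) = a_k + k, where phi = (1 + sqrt(5))/2 is the golden ratio.
phi = (1 + sqrt(5))/2 = 1.618034
k = 6
k * phi = 6 * 1.618034 = 9.708204
a_6 = floor(k * phi) = 9

9


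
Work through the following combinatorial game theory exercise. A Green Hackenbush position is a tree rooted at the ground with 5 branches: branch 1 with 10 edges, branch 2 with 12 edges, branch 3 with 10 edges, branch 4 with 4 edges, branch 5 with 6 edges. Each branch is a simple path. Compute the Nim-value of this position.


The tree has 5 branches from the ground vertex.
In Green Hackenbush, the Nim-value of a simple path of length k is k.
Branch 1: length 10, Nim-value = 10
Branch 2: length 12, Nim-value = 12
Branch 3: length 10, Nim-value = 10
Branch 4: length 4, Nim-value = 4
Branch 5: length 6, Nim-value = 6
Total Nim-value = XOR of all branch values:
0 XOR 10 = 10
10 XOR 12 = 6
6 XOR 10 = 12
12 XOR 4 = 8
8 XOR 6 = 14
Nim-value of the tree = 14

14


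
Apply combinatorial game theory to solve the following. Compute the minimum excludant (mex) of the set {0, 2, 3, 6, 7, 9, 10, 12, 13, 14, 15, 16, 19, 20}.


Set = {0, 2, 3, 6, 7, 9, 10, 12, 13, 14, 15, 16, 19, 20}
0 is in the set.
1 is NOT in the set. This is the mex.
mex = 1

1


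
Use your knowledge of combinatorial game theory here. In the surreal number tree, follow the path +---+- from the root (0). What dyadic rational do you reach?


Sign expansion: +---+-
Rule: track bounds (lo, hi), initially (-inf, +inf). On '+', the current value becomes lo and we move to the simplest number in (value, hi): value + 1 if hi = +inf, otherwise the midpoint (value + hi)/2. On '-', the current value becomes hi and we move to value - 1 if lo = -inf, otherwise the midpoint (lo + value)/2.
Start at 0.
Step 1: sign = +, move right. Bounds: (0, +inf). Value = 1
Step 2: sign = -, move left. Bounds: (0, 1). Value = 1/2
Step 3: sign = -, move left. Bounds: (0, 1/2). Value = 1/4
Step 4: sign = -, move left. Bounds: (0, 1/4). Value = 1/8
Step 5: sign = +, move right. Bounds: (1/8, 1/4). Value = 3/16
Step 6: sign = -, move left. Bounds: (1/8, 3/16). Value = 5/32
The surreal number with sign expansion +---+- is 5/32.

5/32


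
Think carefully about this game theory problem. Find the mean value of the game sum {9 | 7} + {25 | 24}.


G1 = {9 | 7}, G2 = {25 | 24}
Each is a switch {a | b} with numbers a > b; its mean value is (a + b)/2, and mean value is additive over game sums: m(G1 + G2) = m(G1) + m(G2).
Mean of G1 = (9 + (7))/2 = 16/2 = 8
Mean of G2 = (25 + (24))/2 = 49/2 = 49/2
Mean of G1 + G2 = 8 + 49/2 = 65/2

65/2


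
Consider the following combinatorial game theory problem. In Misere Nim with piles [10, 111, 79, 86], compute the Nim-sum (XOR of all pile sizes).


We need the XOR (exclusive or) of all pile sizes.
After XOR-ing pile 1 (size 10): 0 XOR 10 = 10
After XOR-ing pile 2 (size 111): 10 XOR 111 = 101
After XOR-ing pile 3 (size 79): 101 XOR 79 = 42
After XOR-ing pile 4 (size 86): 42 XOR 86 = 124
The Nim-value of this position is 124.

124


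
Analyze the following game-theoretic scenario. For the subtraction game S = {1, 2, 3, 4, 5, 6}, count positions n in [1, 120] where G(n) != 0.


Subtraction set S = {1, 2, 3, 4, 5, 6}, so G(n) = n mod 7.
G(n) = 0 when n is a multiple of 7.
Multiples of 7 in [1, 120]: 17
N-positions (nonzero Grundy) = 120 - 17 = 103

103


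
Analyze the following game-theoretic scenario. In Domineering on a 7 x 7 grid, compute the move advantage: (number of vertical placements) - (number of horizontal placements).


Board is 7 x 7 (rows x cols).
Left (vertical) placements: (rows-1) * cols = 6 * 7 = 42
Right (horizontal) placements: rows * (cols-1) = 7 * 6 = 42
Advantage = Left - Right = 42 - 42 = 0

0


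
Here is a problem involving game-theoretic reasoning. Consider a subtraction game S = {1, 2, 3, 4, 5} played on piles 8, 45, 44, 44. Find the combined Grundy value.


Subtraction set: {1, 2, 3, 4, 5}
For this subtraction set, G(n) = n mod 6 (period = max + 1 = 6).
Pile 1 (size 8): G(8) = 8 mod 6 = 2
Pile 2 (size 45): G(45) = 45 mod 6 = 3
Pile 3 (size 44): G(44) = 44 mod 6 = 2
Pile 4 (size 44): G(44) = 44 mod 6 = 2
Total Grundy value = XOR of all: 2 XOR 3 XOR 2 XOR 2 = 1

1


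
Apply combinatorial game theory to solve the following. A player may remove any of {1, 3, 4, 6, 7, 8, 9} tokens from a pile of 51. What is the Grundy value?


The subtraction set is S = {1, 3, 4, 6, 7, 8, 9}.
G(k) = mex{ G(k - s) : s in S, s <= k }. We compute iteratively: G(0) = 0.
G(1) = mex({0}) = 1
G(2) = mex({1}) = 0
G(3) = mex({0}) = 1
G(4) = mex({0, 1}) = 2
G(5) = mex({0, 1, 2}) = 3
G(6) = mex({0, 1, 3}) = 2
G(7) = mex({0, 1, 2}) = 3
G(8) = mex({0, 1, 2, 3}) = 4
G(9) = mex({0, 1, 2, 3, 4}) = 5
G(10) = mex({0, 1, 2, 3, 5}) = 4
G(11) = mex({0, 1, 2, 3, 4}) = 5
G(12) = mex({1, 2, 3, 4, 5}) = 0
G(13) = mex({0, 2, 3, 4, 5}) = 1
G(14) = mex({1, 2, 3, 4, 5}) = 0
G(15) = mex({0, 2, 3, 4, 5}) = 1
G(16) = mex({0, 1, 3, 4, 5}) = 2
G(17) = mex({0, 1, 2, 4, 5}) = 3
G(18) = mex({0, 1, 3, 4, 5}) = 2
G(19) = mex({0, 1, 2, 4, 5}) = 3
G(20) = mex({0, 1, 2, 3, 5}) = 4
Observe that G(12)..G(20) = 0, 1, 0, 1, 2, 3, 2, 3, 4 repeats G(0)..G(8) = 0, 1, 0, 1, 2, 3, 2, 3, 4.
For k >= max(S) = 9, G(k) is determined by the previous 9 values G(k-9)..G(k-1); a window of 9 consecutive values has recurred shifted by 12, so by induction G(k + 12) = G(k) for all k >= 0: the sequence is periodic from the start with period 12.
One period: G(0..11) = 0, 1, 0, 1, 2, 3, 2, 3, 4, 5, 4, 5.
51 mod 12 = 3, so G(51) = G(3) = 1.

1


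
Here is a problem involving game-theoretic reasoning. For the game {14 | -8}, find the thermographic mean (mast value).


Game = {14 | -8}, a switch {a | b} with numbers a > b.
Its thermograph has left wall a - t and right wall b + t, which meet at t = (a - b)/2, where both equal (a + b)/2. So the mast (mean value) is at (a + b)/2.
Mean = (14 + (-8))/2 = 6/2 = 3

3


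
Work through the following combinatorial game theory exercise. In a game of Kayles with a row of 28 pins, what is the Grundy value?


Kayles: a move removes 1 or 2 adjacent pins from a contiguous row.
Removing pins from a row of k leaves two independent rows (a, b) with a + b = k - 1 (one pin) or a + b = k - 2 (two pins); an end removal gives a = 0.
By Sprague-Grundy, G(k) = mex{ G(a) XOR G(b) } over all these splits. G(0) = 0.
G(1): splits (0,0):0^0=0 -> mex({0}) = 1
G(2): splits (0,1):0^1=1 (0,0):0^0=0 -> mex({0, 1}) = 2
G(3): splits (0,2):0^2=2 (1,1):1^1=0 (0,1):0^1=1 -> mex({0, 1, 2}) = 3
G(4): splits (0,3):0^3=3 (1,2):1^2=3 (0,2):0^2=2 (1,1):1^1=0 -> mex({0, 2, 3}) = 1
G(5): splits (0,4):0^1=1 (1,3):1^3=2 (2,2):2^2=0 (0,3):0^3=3 (1,2):1^2=3 -> mex({0, 1, 2, 3}) = 4
G(6) = mex({0, 1, 2, 4}) = 3
G(7) = mex({0, 1, 3, 4, 5}) = 2
G(8) = mex({0, 2, 3, 5, 6}) = 1
G(9) = mex({0, 1, 2, 3, 6, 7}) = 4
G(10) = mex({0, 1, 3, 4, 5, 7}) = 2
G(11) = mex({0, 1, 2, 3, 4, 5}) = 6
G(12) = mex({0, 1, 2, 3, 5, 6, 7}) = 4
G(13) = mex({0, 2, 3, 4, 6, 7}) = 1
G(14) = mex({0, 1, 4, 5, 6, 7}) = 2
G(15) = mex({0, 1, 2, 3, 4, 5, 6}) = 7
G(16) = mex({0, 2, 3, 5, 6, 7}) = 1
G(17) = mex({0, 1, 2, 3, 5, 6, 7}) = 4
G(18) = mex({0, 1, 2, 4, 5, 6}) = 3
G(19) = mex({0, 1, 3, 4, 5, 7}) = 2
G(20) = mex({0, 2, 3, 4, 5, 6, 7}) = 1
G(21) = mex({0, 1, 2, 3, 5, 6, 7}) = 4
G(22) = mex({0, 1, 2, 3, 4, 5, 7}) = 6
G(23) = mex({0, 1, 2, 3, 4, 5, 6}) = 7
G(24) = mex({0, 1, 2, 3, 5, 6, 7}) = 4
G(25) = mex({0, 2, 3, 4, 6, 7}) = 1
G(26) = mex({0, 1, 3, 4, 5, 6, 7}) = 2
G(27) = mex({0, 1, 2, 3, 4, 5, 6, 7}) = 8
G(28) = mex({0, 1, 2, 3, 4, 6, 7, 8}) = 5
Therefore G(28) = 5.

5


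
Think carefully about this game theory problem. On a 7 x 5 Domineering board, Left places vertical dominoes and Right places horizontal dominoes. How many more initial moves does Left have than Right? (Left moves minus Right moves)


Board is 7 x 5 (rows x cols).
Left (vertical) placements: (rows-1) * cols = 6 * 5 = 30
Right (horizontal) placements: rows * (cols-1) = 7 * 4 = 28
Advantage = Left - Right = 30 - 28 = 2

2


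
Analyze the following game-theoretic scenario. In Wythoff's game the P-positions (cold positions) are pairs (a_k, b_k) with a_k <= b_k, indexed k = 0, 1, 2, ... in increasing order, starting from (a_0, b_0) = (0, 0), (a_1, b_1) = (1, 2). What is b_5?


By Wythoff's theorem, a_k = floor(k * phi) and b_k = floor(k * phi^2) = a_k + k, where phi = (1 + sqrt(5))/2 is the golden ratio.
phi = (1 + sqrt(5))/2 = 1.618034
phi^2 = phi + 1 = 2.618034
k = 5
k * phi^2 = 5 * 2.618034 = 13.090170
b_5 = floor(k * phi^2) = 13 (check: a_5 + k = 8 + 5 = 13)

13


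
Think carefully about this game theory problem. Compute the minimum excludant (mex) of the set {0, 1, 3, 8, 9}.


Set = {0, 1, 3, 8, 9}
0 is in the set.
1 is in the set.
2 is NOT in the set. This is the mex.
mex = 2

2


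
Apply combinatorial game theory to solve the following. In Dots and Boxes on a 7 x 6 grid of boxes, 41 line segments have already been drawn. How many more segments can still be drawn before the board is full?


Grid: 7 x 6 boxes, i.e. 8 rows and 7 columns of dots.
Horizontal edges: (rows + 1) * cols = 8 * 6 = 48
Vertical edges: rows * (cols + 1) = 7 * 7 = 49
Total edges: 48 + 49 = 97
Edges drawn: 41
Remaining: 97 - 41 = 56

56


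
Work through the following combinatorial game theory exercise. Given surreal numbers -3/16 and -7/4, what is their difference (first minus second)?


x = -3/16, y = -7/4
Converting to common denominator: 16
x = -3/16, y = -28/16
x - y = -3/16 - -7/4 = 25/16

25/16


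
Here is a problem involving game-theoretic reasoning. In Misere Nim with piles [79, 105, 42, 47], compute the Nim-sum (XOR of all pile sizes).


We need the XOR (exclusive or) of all pile sizes.
After XOR-ing pile 1 (size 79): 0 XOR 79 = 79
After XOR-ing pile 2 (size 105): 79 XOR 105 = 38
After XOR-ing pile 3 (size 42): 38 XOR 42 = 12
After XOR-ing pile 4 (size 47): 12 XOR 47 = 35
The Nim-value of this position is 35.

35


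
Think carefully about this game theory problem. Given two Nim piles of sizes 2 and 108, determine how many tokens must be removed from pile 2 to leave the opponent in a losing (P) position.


Piles: 2 and 108
Current XOR: 2 XOR 108 = 110 (non-zero, so this is an N-position).
To make the XOR zero, we need to find a move that balances the piles.
For pile 2 (size 108): target = 108 XOR 110 = 2
We reduce pile 2 from 108 to 2.
Tokens removed: 108 - 2 = 106
Verification: 2 XOR 2 = 0

106


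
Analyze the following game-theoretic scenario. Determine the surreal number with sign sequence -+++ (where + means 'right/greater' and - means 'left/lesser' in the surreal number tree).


Sign expansion: -+++
Rule: track bounds (lo, hi), initially (-inf, +inf). On '+', the current value becomes lo and we move to the simplest number in (value, hi): value + 1 if hi = +inf, otherwise the midpoint (value + hi)/2. On '-', the current value becomes hi and we move to value - 1 if lo = -inf, otherwise the midpoint (lo + value)/2.
Start at 0.
Step 1: sign = -, move left. Bounds: (-inf, 0). Value = -1
Step 2: sign = +, move right. Bounds: (-1, 0). Value = -1/2
Step 3: sign = +, move right. Bounds: (-1/2, 0). Value = -1/4
Step 4: sign = +, move right. Bounds: (-1/4, 0). Value = -1/8
The surreal number with sign expansion -+++ is -1/8.

-1/8


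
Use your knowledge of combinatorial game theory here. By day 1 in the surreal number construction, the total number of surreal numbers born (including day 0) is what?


Day 0: {|} = 0 is born. Count = 1.
Day n: the number of surreal numbers born by day n is 2^(n+1) - 1.
By day 0: 2^1 - 1 = 1
By day 1: 2^2 - 1 = 3
By day 1: 3 surreal numbers.

3


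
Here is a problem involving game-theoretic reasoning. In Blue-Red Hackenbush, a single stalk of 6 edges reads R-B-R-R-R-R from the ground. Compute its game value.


Edges (from ground): R-B-R-R-R-R
By Berlekamp's sign-expansion rule, a Blue-Red Hackenbush stalk has the value of the surreal number whose sign sequence is the edge sequence with B -> + and R -> -.
Sign sequence: -+----
Trace the sign expansion in the surreal number tree, starting from 0:
Edge 1: R (sign -) -> bounds (-inf, 0), value = -1
Edge 2: B (sign +) -> bounds (-1, 0), value = -1/2
Edge 3: R (sign -) -> bounds (-1, -1/2), value = -3/4
Edge 4: R (sign -) -> bounds (-1, -3/4), value = -7/8
Edge 5: R (sign -) -> bounds (-1, -7/8), value = -15/16
Edge 6: R (sign -) -> bounds (-1, -15/16), value = -31/32
Game value = -31/32

-31/32


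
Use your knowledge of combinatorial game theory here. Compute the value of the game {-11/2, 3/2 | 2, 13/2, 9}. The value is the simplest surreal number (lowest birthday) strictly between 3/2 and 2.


Left options: {-11/2, 3/2}, max = 3/2
Right options: {2, 13/2, 9}, min = 2
All options are numbers and max(Left) < min(Right), so by the simplicity theorem the value is the simplest (earliest-born) number strictly between 3/2 and 2.
No integer lies strictly between 3/2 and 2, so the value is the dyadic rational m/2^k in the interval with the smallest k (then m odd); search k = 1, 2, ...:
Denominator 2: no odd multiple of 1/2 lies strictly between 3/2 and 2.
Denominator 4: 7/4 lies strictly between 3/2 and 2 -- found.
The simplest number in the interval is 7/4.
Game value = 7/4

7/4


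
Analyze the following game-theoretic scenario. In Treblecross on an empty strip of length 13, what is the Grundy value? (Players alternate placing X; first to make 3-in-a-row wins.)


Treblecross: place X on empty cells; 3-in-a-row wins.
Playing within two cells of an existing X lets the opponent win at once, so sensible play treats the cells i-2..i+2 around each X as dead. The player left with no safe cell loses, so this is a normal-play take-away game on strips of safe cells.
Placing X at cell i (0-indexed) of a strip of k safe cells leaves independent strips of sizes max(0, i-2) and max(0, k-i-3). Hence G(k) = mex{ G(max(0,i-2)) XOR G(max(0,k-i-3)) : 0 <= i < k }, with G(0) = 0.
G(1): splits (0,0):0^0=0 -> mex({0}) = 1
G(2): splits (0,0):0^0=0 -> mex({0}) = 1
G(3): splits (0,0):0^0=0 -> mex({0}) = 1
G(4): splits (0,1):0^1=1 (0,0):0^0=0 -> mex({0, 1}) = 2
G(5): splits (0,2):0^1=1 (0,1):0^1=1 (0,0):0^0=0 -> mex({0, 1}) = 2
G(6) = mex({1}) = 0
G(7) = mex({0, 1, 2}) = 3
G(8) = mex({0, 1, 2}) = 3
G(9) = mex({0, 2}) = 1
G(10) = mex({0, 2, 3}) = 1
G(11) = mex({0, 3}) = 1
G(12) = mex({1, 3}) = 0
G(13) = mex({0, 1, 2, 3}) = 4
Therefore G(13) = 4.

4


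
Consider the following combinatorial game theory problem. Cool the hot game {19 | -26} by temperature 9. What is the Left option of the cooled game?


Original game: {19 | -26} (a switch {a | b} with a > b).
Cooling by t (for t below the temperature (a - b)/2 = 45/2) taxes each move by t: {a | b} cooled by t is {a - t | b + t}.
Cooling amount: t = 9
Cooled Left option: 19 - 9 = 10
Cooled Right option: -26 + 9 = -17
Cooled game: {10 | -17}
Left option = 10

10


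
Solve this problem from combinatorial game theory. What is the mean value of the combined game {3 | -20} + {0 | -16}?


G1 = {3 | -20}, G2 = {0 | -16}
Each is a switch {a | b} with numbers a > b; its mean value is (a + b)/2, and mean value is additive over game sums: m(G1 + G2) = m(G1) + m(G2).
Mean of G1 = (3 + (-20))/2 = -17/2 = -17/2
Mean of G2 = (0 + (-16))/2 = -16/2 = -8
Mean of G1 + G2 = -17/2 + -8 = -33/2

-33/2


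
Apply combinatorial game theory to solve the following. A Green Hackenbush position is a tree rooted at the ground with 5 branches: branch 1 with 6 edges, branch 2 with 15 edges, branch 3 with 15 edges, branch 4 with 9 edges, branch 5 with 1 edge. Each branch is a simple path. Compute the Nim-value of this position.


The tree has 5 branches from the ground vertex.
In Green Hackenbush, the Nim-value of a simple path of length k is k.
Branch 1: length 6, Nim-value = 6
Branch 2: length 15, Nim-value = 15
Branch 3: length 15, Nim-value = 15
Branch 4: length 9, Nim-value = 9
Branch 5: length 1, Nim-value = 1
Total Nim-value = XOR of all branch values:
0 XOR 6 = 6
6 XOR 15 = 9
9 XOR 15 = 6
6 XOR 9 = 15
15 XOR 1 = 14
Nim-value of the tree = 14

14


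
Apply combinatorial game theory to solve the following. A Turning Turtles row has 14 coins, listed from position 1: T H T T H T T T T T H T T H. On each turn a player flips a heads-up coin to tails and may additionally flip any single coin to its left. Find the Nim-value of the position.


Coins: T H T T H T T T T T H T T H
Key fact: a single head at position k behaves exactly like a Nim heap of size k (turning it to T and optionally flipping a coin at j < k corresponds to moving the heap from k to j, or to 0), and heads combine as a disjunctive sum (two heads at the same place would cancel, matching j XOR j = 0). So the Nim-value is the XOR of the 1-indexed positions of the heads.
Face-up positions (1-indexed): [2, 5, 11, 14]
XOR 0 with 2: 0 XOR 2 = 2
XOR 2 with 5: 2 XOR 5 = 7
XOR 7 with 11: 7 XOR 11 = 12
XOR 12 with 14: 12 XOR 14 = 2
Nim-value = 2

2


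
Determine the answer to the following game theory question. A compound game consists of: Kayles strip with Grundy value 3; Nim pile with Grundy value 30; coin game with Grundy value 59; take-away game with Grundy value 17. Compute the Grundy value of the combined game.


By the Sprague-Grundy theorem, the Grundy value of a sum of games is the XOR of individual Grundy values.
Kayles strip: Grundy value = 3. Running XOR: 0 XOR 3 = 3
Nim pile: Grundy value = 30. Running XOR: 3 XOR 30 = 29
coin game: Grundy value = 59. Running XOR: 29 XOR 59 = 38
take-away game: Grundy value = 17. Running XOR: 38 XOR 17 = 55
The combined Grundy value is 55.

55


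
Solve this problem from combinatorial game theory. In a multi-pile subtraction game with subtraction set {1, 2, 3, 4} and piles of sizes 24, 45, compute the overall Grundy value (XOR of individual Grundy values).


Subtraction set: {1, 2, 3, 4}
For this subtraction set, G(n) = n mod 5 (period = max + 1 = 5).
Pile 1 (size 24): G(24) = 24 mod 5 = 4
Pile 2 (size 45): G(45) = 45 mod 5 = 0
Total Grundy value = XOR of all: 4 XOR 0 = 4

4


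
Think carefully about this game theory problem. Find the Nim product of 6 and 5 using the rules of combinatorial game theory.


Nim multiplication is bilinear over XOR: (u XOR v) * w = (u*w) XOR (v*w).
So we split each operand into its bit components and XOR the pairwise Nim products.
6 = 2 + 4 (as XOR of powers of 2).
5 = 1 + 4 (as XOR of powers of 2).
Using the standard Nim-product table on single bits:
  2*2 = 3,   2*4 = 8,   2*8 = 12,
  4*4 = 6,   4*8 = 11,  8*8 = 13,
and  1*x = x (identity), k*l = l*k (commutative).
Pairwise Nim products:
  2 * 1 = 2
  2 * 4 = 8
  4 * 1 = 4
  4 * 4 = 6
XOR them: 2 XOR 8 XOR 4 XOR 6 = 8.
Result: 6 * 5 = 8 (in Nim).

8


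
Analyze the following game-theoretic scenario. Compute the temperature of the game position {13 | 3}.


The game is {13 | 3}, a switch {a | b} with numbers a > b.
Cooling {a | b} by t gives {a - t | b + t}, which stops being hot when a - t = b + t, i.e. at t = (a - b)/2. So the temperature of a switch is (a - b)/2.
Temperature = (Left option - Right option) / 2
= (13 - (3)) / 2
= 10 / 2
= 5

5


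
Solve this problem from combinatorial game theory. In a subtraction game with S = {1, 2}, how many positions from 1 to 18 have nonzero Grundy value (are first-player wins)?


Subtraction set S = {1, 2}, so G(n) = n mod 3.
G(n) = 0 when n is a multiple of 3.
Multiples of 3 in [1, 18]: 6
N-positions (nonzero Grundy) = 18 - 6 = 12

12


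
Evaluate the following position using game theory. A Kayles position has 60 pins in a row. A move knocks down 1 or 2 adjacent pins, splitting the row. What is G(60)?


Kayles: a move removes 1 or 2 adjacent pins from a contiguous row.
Removing pins from a row of k leaves two independent rows (a, b) with a + b = k - 1 (one pin) or a + b = k - 2 (two pins); an end removal gives a = 0.
By Sprague-Grundy, G(k) = mex{ G(a) XOR G(b) } over all these splits. G(0) = 0.
G(1): splits (0,0):0^0=0 -> mex({0}) = 1
G(2): splits (0,1):0^1=1 (0,0):0^0=0 -> mex({0, 1}) = 2
G(3): splits (0,2):0^2=2 (1,1):1^1=0 (0,1):0^1=1 -> mex({0, 1, 2}) = 3
G(4): splits (0,3):0^3=3 (1,2):1^2=3 (0,2):0^2=2 (1,1):1^1=0 -> mex({0, 2, 3}) = 1
G(5): splits (0,4):0^1=1 (1,3):1^3=2 (2,2):2^2=0 (0,3):0^3=3 (1,2):1^2=3 -> mex({0, 1, 2, 3}) = 4
G(6) = mex({0, 1, 2, 4}) = 3
G(7) = mex({0, 1, 3, 4, 5}) = 2
G(8) = mex({0, 2, 3, 5, 6}) = 1
G(9) = mex({0, 1, 2, 3, 6, 7}) = 4
G(10) = mex({0, 1, 3, 4, 5, 7}) = 2
G(11) = mex({0, 1, 2, 3, 4, 5}) = 6
G(12) = mex({0, 1, 2, 3, 5, 6, 7}) = 4
G(13) = mex({0, 2, 3, 4, 6, 7}) = 1
G(14) = mex({0, 1, 4, 5, 6, 7}) = 2
G(15) = mex({0, 1, 2, 3, 4, 5, 6}) = 7
G(16) = mex({0, 2, 3, 5, 6, 7}) = 1
G(17) = mex({0, 1, 2, 3, 5, 6, 7}) = 4
G(18) = mex({0, 1, 2, 4, 5, 6}) = 3
G(19) = mex({0, 1, 3, 4, 5, 7}) = 2
G(20) = mex({0, 2, 3, 4, 5, 6, 7}) = 1
G(21) = mex({0, 1, 2, 3, 5, 6, 7}) = 4
G(22) = mex({0, 1, 2, 3, 4, 5, 7}) = 6
G(23) = mex({0, 1, 2, 3, 4, 5, 6}) = 7
G(24) = mex({0, 1, 2, 3, 5, 6, 7}) = 4
G(25) = mex({0, 2, 3, 4, 6, 7}) = 1
G(26) = mex({0, 1, 3, 4, 5, 6, 7}) = 2
G(27) = mex({0, 1, 2, 3, 4, 5, 6, 7}) = 8
G(28) = mex({0, 1, 2, 3, 4, 6, 7, 8}) = 5
G(29) = mex({0, 1, 2, 3, 5, 6, 7, 8, 9}) = 4
G(30) = mex({0, 1, 2, 3, 4, 5, 6, 9, 10}) = 7
G(31) = mex({0, 1, 3, 4, 5, 7, 10, 11}) = 2
G(32) = mex({0, 2, 3, 4, 5, 6, 7, 9, 11}) = 1
G(33) = mex({0, 1, 2, 3, 4, 5, 6, 7, 9, 12}) = 8
G(34) = mex({0, 1, 2, 3, 4, 5, 7, 8, 11, 12}) = 6
G(35) = mex({0, 1, 2, 3, 4, 5, 6, 8, 9, 10, 11}) = 7
G(36) = mex({0, 1, 2, 3, 5, 6, 7, 9, 10}) = 4
G(37) = mex({0, 2, 3, 4, 6, 7, 9, 10, 11, 12}) = 1
G(38) = mex({0, 1, 3, 4, 5, 6, 7, 9, 10, 11, 12}) = 2
G(39) = mex({0, 1, 2, 4, 5, 6, 7, 9, 10, 12, 14}) = 3
G(40) = mex({0, 2, 3, 4, 6, 7, 11, 12, 14}) = 1
G(41) = mex({0, 1, 2, 3, 5, 6, 7, 9, 10, 11, 12}) = 4
G(42) = mex({0, 1, 2, 3, 4, 5, 6, 9, 10}) = 7
G(43) = mex({0, 1, 3, 4, 5, 7, 9, 10, 12, 15}) = 2
G(44) = mex({0, 2, 3, 4, 5, 6, 7, 9, 10, 12, 15}) = 1
G(45) = mex({0, 1, 2, 3, 4, 5, 6, 7, 9, 10, 12, 14}) = 8
G(46) = mex({0, 1, 3, 4, 5, 7, 8, 11, 12, 14}) = 2
G(47) = mex({0, 1, 2, 3, 4, 5, 6, 8, 9, 10, 11, 12}) = 7
G(48) = mex({0, 1, 2, 3, 5, 6, 7, 9, 10}) = 4
G(49) = mex({0, 2, 3, 4, 6, 7, 9, 10, 11, 12, 15}) = 1
G(50) = mex({0, 1, 4, 5, 6, 7, 9, 11, 12, 14, 15}) = 2
G(51) = mex({0, 1, 2, 3, 4, 5, 6, 7, 9, 12, 14, 15}) = 8
G(52) = mex({0, 2, 3, 4, 5, 6, 7, 8, 11, 12, 15}) = 1
G(53) = mex({0, 1, 2, 3, 5, 6, 7, 8, 9, 10, 11, 12}) = 4
G(54) = mex({0, 1, 2, 3, 4, 5, 6, 9, 10}) = 7
G(55) = mex({0, 1, 3, 4, 5, 7, 9, 10, 11, 12}) = 2
G(56) = mex({0, 2, 3, 4, 5, 6, 7, 9, 10, 11, 12, 13, 14}) = 1
G(57) = mex({0, 1, 2, 3, 5, 6, 7, 9, 10, 12, 13, 14, 15}) = 4
G(58) = mex({0, 1, 3, 4, 5, 7, 11, 12, 14, 15}) = 2
G(59) = mex({0, 1, 2, 3, 4, 5, 6, 9, 10, 11, 12, 15}) = 7
G(60) = mex({0, 1, 2, 3, 5, 6, 7, 9, 10}) = 4
Therefore G(60) = 4.

4


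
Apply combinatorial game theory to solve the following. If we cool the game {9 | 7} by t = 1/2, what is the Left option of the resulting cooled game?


Original game: {9 | 7} (a switch {a | b} with a > b).
Cooling by t (for t below the temperature (a - b)/2 = 1) taxes each move by t: {a | b} cooled by t is {a - t | b + t}.
Cooling amount: t = 1/2
Cooled Left option: 9 - 1/2 = 17/2
Cooled Right option: 7 + 1/2 = 15/2
Cooled game: {17/2 | 15/2}
Left option = 17/2

17/2
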